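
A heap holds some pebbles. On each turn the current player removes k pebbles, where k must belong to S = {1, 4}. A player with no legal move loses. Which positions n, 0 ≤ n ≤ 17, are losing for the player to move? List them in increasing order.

0, 2, 5, 7, 10, 12, 15, 17

G(0) = 0
G(1) = mex{0} = 1
G(2) = mex{1} = 0
G(3) = mex{0} = 1
G(4) = mex{1,0} = 2
G(5) = mex{2,1} = 0
G(6) = mex{0,0} = 1
G(7) = mex{1,1} = 0
G(8) = mex{0,2} = 1
G(9) = mex{1,0} = 2
G(10) = mex{2,1} = 0
G(11) = mex{0,0} = 1
G(12) = mex{1,1} = 0
G(13) = mex{0,2} = 1
G(14) = mex{1,0} = 2
G(15) = mex{2,1} = 0
G(16) = mex{0,0} = 1
G(17) = mex{1,1} = 0
P-positions are exactly the n with G(n) = 0.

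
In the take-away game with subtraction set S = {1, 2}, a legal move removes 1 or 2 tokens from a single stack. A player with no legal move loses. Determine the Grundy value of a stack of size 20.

2

n :  0  1  2  3  4  5  6  7  8  9 10 11 12 13 14 15 16 17 18 19 20
G :  0  1  2  0  1  2  0  1  2  0  1  2  0  1  2  0  1  2  0  1  2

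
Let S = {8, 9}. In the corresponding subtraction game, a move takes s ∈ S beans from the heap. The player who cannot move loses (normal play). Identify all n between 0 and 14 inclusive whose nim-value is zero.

0, 1, 2, 3, 4, 5, 6, 7

n :  0  1  2  3  4  5  6  7  8  9 10 11 12 13 14
G :  0  0  0  0  0  0  0  0  1  1  1  1  1  1  1
P-positions are exactly the n with G(n) = 0.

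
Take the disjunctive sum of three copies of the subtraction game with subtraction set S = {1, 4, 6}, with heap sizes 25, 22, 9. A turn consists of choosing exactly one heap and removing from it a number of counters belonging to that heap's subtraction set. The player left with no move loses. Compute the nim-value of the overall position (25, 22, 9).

All heaps use S = {1, 4, 6}:
n :  0  1  2  3  4  5  6  7  8  9 10 11 12 13 14 15 16 17 18 19 20 21 22 23 24 25
G :  0  1  0  1  2  0  1  0  1  2  0  1  0  1  2  0  1  0  1  2  0  1  0  1  2  0
Heap A: G(25) = 0.
Heap B: G(22) = 0.
Heap C: G(9) = 2.
Combined Grundy value = 0 ⊕ 0 ⊕ 2 = 2.

2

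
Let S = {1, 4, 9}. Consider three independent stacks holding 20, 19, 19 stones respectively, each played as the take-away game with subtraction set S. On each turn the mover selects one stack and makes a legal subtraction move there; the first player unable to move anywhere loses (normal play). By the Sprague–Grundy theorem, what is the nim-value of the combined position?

All stacks use S = {1, 4, 9}:
n :  0  1  2  3  4  5  6  7  8  9 10 11 12 13 14 15 16 17 18 19 20
G :  0  1  0  1  2  0  1  0  1  2  0  1  0  1  2  0  1  0  1  2  0
Stack A: G(20) = 0.
Stack B: G(19) = 2.
Stack C: G(19) = 2.
Combined Grundy value = 0 ⊕ 2 ⊕ 2 = 0.

0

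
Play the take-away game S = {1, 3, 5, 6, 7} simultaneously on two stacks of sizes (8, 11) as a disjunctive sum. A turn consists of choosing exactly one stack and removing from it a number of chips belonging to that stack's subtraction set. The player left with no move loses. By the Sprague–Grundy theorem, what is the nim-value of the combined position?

All stacks use S = {1, 3, 5, 6, 7}:
G(0) = 0
G(1) = mex{0} = 1
G(2) = mex{1} = 0
G(3) = mex{0,0} = 1
G(4) = mex{1,1} = 0
G(5) = mex{0,0,0} = 1
G(6) = mex{1,1,1,0} = 2
G(7) = mex{2,0,0,1,0} = 3
G(8) = mex{3,1,1,0,1} = 2
G(9) = mex{2,2,0,1,0} = 3
G(10) = mex{3,3,1,0,1} = 2
G(11) = mex{2,2,2,1,0} = 3
Stack A: G(8) = 2.
Stack B: G(11) = 3.
Combined Grundy value = 2 ⊕ 3 = 1.

1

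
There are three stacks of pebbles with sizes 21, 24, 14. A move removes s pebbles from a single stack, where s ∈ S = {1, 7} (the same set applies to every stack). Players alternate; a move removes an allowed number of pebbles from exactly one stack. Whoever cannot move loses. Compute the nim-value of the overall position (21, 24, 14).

1

All stacks use S = {1, 7}:
G(0) = 0
G(1) = mex{0} = 1
G(2) = mex{1} = 0
G(3) = mex{0} = 1
G(4) = mex{1} = 0
G(5) = mex{0} = 1
G(6) = mex{1} = 0
G(7) = mex{0,0} = 1
G(8) = mex{1,1} = 0
G(9) = mex{0,0} = 1
G(10) = mex{1,1} = 0
G(11) = mex{0,0} = 1
G(12) = mex{1,1} = 0
G(13) = mex{0,0} = 1
G(14) = mex{1,1} = 0
G(15) = mex{0,0} = 1
G(16) = mex{1,1} = 0
G(17) = mex{0,0} = 1
G(18) = mex{1,1} = 0
G(19) = mex{0,0} = 1
G(20) = mex{1,1} = 0
G(21) = mex{0,0} = 1
G(22) = mex{1,1} = 0
G(23) = mex{0,0} = 1
G(24) = mex{1,1} = 0
Stack A: G(21) = 1.
Stack B: G(24) = 0.
Stack C: G(14) = 0.
Combined Grundy value = 1 ⊕ 0 ⊕ 0 = 1.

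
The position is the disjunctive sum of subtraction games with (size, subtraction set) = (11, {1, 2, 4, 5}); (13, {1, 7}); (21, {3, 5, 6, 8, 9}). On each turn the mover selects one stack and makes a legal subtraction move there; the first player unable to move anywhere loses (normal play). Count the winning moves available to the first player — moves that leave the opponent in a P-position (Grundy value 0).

0

Stack A, S = {1, 2, 4, 5}:
n :  0  1  2  3  4  5  6  7  8  9 10 11
G :  0  1  2  0  1  2  0  1  2  0  1  2
G_A(11) = 2.
Stack B, S = {1, 7}:
G(0) = 0
G(1) = mex{0} = 1
G(2) = mex{1} = 0
G(3) = mex{0} = 1
G(4) = mex{1} = 0
G(5) = mex{0} = 1
G(6) = mex{1} = 0
G(7) = mex{0,0} = 1
G(8) = mex{1,1} = 0
G(9) = mex{0,0} = 1
G(10) = mex{1,1} = 0
G(11) = mex{0,0} = 1
G(12) = mex{1,1} = 0
G(13) = mex{0,0} = 1
G_B(13) = 1.
Stack C, S = {3, 5, 6, 8, 9}:
n :  0  1  2  3  4  5  6  7  8  9 10 11 12 13 14 15 16 17 18 19 20 21
G :  0  0  0  1  1  1  2  2  2  3  3  3  0  0  0  1  1  1  2  2  2  3
G_C(21) = 3.
Combined Grundy value = 2 ⊕ 1 ⊕ 3 = 0.
A winning move leaves total XOR = 0, i.e. changes one component's Grundy value g to g ⊕ X where X is the current total.
Stack A: target g' = 2⊕0 = 2, but every legal move changes the Grundy value (mex property), so 0 moves.
Stack B: target g' = 1⊕0 = 1, but every legal move changes the Grundy value (mex property), so 0 moves.
Stack C: target g' = 3⊕0 = 3, but every legal move changes the Grundy value (mex property), so 0 moves.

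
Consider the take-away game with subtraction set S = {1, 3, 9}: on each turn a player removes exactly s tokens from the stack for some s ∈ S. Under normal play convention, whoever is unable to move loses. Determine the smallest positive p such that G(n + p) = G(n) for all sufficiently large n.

2

n :  0  1  2  3  4  5  6  7  8  9 10 11 12 13 14
G :  0  1  0  1  0  1  0  1  0  1  0  1  0  1  0
G(n+2) = G(n) holds for n = 0,…,8 (a full window of length max(S) = 9), so the sequence is purely periodic with period 2.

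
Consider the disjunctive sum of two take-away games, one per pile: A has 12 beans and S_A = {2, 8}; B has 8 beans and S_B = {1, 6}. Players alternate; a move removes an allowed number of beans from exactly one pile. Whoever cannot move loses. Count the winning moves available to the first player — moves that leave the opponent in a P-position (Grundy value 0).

0

Pile A, S = {2, 8}:
G(0) = 0
G(1) = mex{} = 0
G(2) = mex{0} = 1
G(3) = mex{0} = 1
G(4) = mex{1} = 0
G(5) = mex{1} = 0
G(6) = mex{0} = 1
G(7) = mex{0} = 1
G(8) = mex{1,0} = 2
G(9) = mex{1,0} = 2
G(10) = mex{2,1} = 0
G(11) = mex{2,1} = 0
G(12) = mex{0,0} = 1
G_A(12) = 1.
Pile B, S = {1, 6}:
n : 0 1 2 3 4 5 6 7 8
G : 0 1 0 1 0 1 2 0 1
G_B(8) = 1.
Combined Grundy value = 1 ⊕ 1 = 0.
A winning move leaves total XOR = 0, i.e. changes one component's Grundy value g to g ⊕ X where X is the current total.
Pile A: target g' = 1⊕0 = 1, but every legal move changes the Grundy value (mex property), so 0 moves.
Pile B: target g' = 1⊕0 = 1, but every legal move changes the Grundy value (mex property), so 0 moves.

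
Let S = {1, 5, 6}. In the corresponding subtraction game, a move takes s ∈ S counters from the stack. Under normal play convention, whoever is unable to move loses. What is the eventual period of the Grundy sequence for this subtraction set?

11

n :  0  1  2  3  4  5  6  7  8  9 10 11 12 13 14 15 16 17 18 19 20 21 22 23
G :  0  1  0  1  0  1  2  3  2  3  2  0  1  0  1  0  1  2  3  2  3  2  0  1
G(n+11) = G(n) holds for n = 0,…,5 (a full window of length max(S) = 6), so the sequence is purely periodic with period 11.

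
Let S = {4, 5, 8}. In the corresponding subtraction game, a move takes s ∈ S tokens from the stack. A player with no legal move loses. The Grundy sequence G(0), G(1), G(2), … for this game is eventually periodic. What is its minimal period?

G(0) = 0
G(1) = mex{} = 0
G(2) = mex{} = 0
G(3) = mex{} = 0
G(4) = mex{0} = 1
G(5) = mex{0,0} = 1
G(6) = mex{0,0} = 1
G(7) = mex{0,0} = 1
G(8) = mex{1,0,0} = 2
G(9) = mex{1,1,0} = 2
G(10) = mex{1,1,0} = 2
G(11) = mex{1,1,0} = 2
G(12) = mex{2,1,1} = 0
G(13) = mex{2,2,1} = 0
G(14) = mex{2,2,1} = 0
G(15) = mex{2,2,1} = 0
G(16) = mex{0,2,2} = 1
G(17) = mex{0,0,2} = 1
G(18) = mex{0,0,2} = 1
G(19) = mex{0,0,2} = 1
G(20) = mex{1,0,0} = 2
G(21) = mex{1,1,0} = 2
G(22) = mex{1,1,0} = 2
G(23) = mex{1,1,0} = 2
G(24) = mex{2,1,1} = 0
G(25) = mex{2,2,1} = 0
G(n+12) = G(n) holds for n = 0,…,7 (a full window of length max(S) = 8), so the sequence is purely periodic with period 12.

12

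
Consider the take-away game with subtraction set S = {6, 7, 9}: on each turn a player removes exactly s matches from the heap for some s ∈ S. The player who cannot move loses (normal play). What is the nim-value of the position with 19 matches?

0

G(0) = 0
G(1) = mex{} = 0
G(2) = mex{} = 0
G(3) = mex{} = 0
G(4) = mex{} = 0
G(5) = mex{} = 0
G(6) = mex{0} = 1
G(7) = mex{0,0} = 1
G(8) = mex{0,0} = 1
G(9) = mex{0,0,0} = 1
G(10) = mex{0,0,0} = 1
G(11) = mex{0,0,0} = 1
G(12) = mex{1,0,0} = 2
G(13) = mex{1,1,0} = 2
G(14) = mex{1,1,0} = 2
G(15) = mex{1,1,1} = 0
G(16) = mex{1,1,1} = 0
G(17) = mex{1,1,1} = 0
G(18) = mex{2,1,1} = 0
G(19) = mex{2,2,1} = 0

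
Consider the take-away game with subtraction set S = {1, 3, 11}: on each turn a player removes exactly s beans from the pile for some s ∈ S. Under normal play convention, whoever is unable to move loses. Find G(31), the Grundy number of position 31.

1

G(0) = 0
G(1) = mex{0} = 1
G(2) = mex{1} = 0
G(3) = mex{0,0} = 1
G(4) = mex{1,1} = 0
G(5) = mex{0,0} = 1
G(6) = mex{1,1} = 0
G(7) = mex{0,0} = 1
G(8) = mex{1,1} = 0
G(9) = mex{0,0} = 1
G(10) = mex{1,1} = 0
G(11) = mex{0,0,0} = 1
G(12) = mex{1,1,1} = 0
G(13) = mex{0,0,0} = 1
G(14) = mex{1,1,1} = 0
G(15) = mex{0,0,0} = 1
G(16) = mex{1,1,1} = 0
G(17) = mex{0,0,0} = 1
G(18) = mex{1,1,1} = 0
G(19) = mex{0,0,0} = 1
G(20) = mex{1,1,1} = 0
G(21) = mex{0,0,0} = 1
G(22) = mex{1,1,1} = 0
G(23) = mex{0,0,0} = 1
G(24) = mex{1,1,1} = 0
G(25) = mex{0,0,0} = 1
G(26) = mex{1,1,1} = 0
G(27) = mex{0,0,0} = 1
G(28) = mex{1,1,1} = 0
G(29) = mex{0,0,0} = 1
G(30) = mex{1,1,1} = 0
G(31) = mex{0,0,0} = 1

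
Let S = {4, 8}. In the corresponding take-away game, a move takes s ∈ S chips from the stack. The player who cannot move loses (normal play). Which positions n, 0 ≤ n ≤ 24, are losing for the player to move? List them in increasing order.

n :  0  1  2  3  4  5  6  7  8  9 10 11 12 13 14 15 16 17 18 19 20 21 22 23 24
G :  0  0  0  0  1  1  1  1  2  2  2  2  0  0  0  0  1  1  1  1  2  2  2  2  0
P-positions are exactly the n with G(n) = 0.

0, 1, 2, 3, 12, 13, 14, 15, 24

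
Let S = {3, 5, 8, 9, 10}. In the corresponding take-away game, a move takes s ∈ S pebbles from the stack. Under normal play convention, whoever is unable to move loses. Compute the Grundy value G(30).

G(0) = 0
G(1) = mex{} = 0
G(2) = mex{} = 0
G(3) = mex{0} = 1
G(4) = mex{0} = 1
G(5) = mex{0,0} = 1
G(6) = mex{1,0} = 2
G(7) = mex{1,0} = 2
G(8) = mex{1,1,0} = 2
G(9) = mex{2,1,0,0} = 3
G(10) = mex{2,1,0,0,0} = 3
G(11) = mex{2,2,1,0,0} = 3
G(12) = mex{3,2,1,1,0} = 4
G(13) = mex{3,2,1,1,1} = 0
G(14) = mex{3,3,2,1,1} = 0
G(15) = mex{4,3,2,2,1} = 0
G(16) = mex{0,3,2,2,2} = 1
G(17) = mex{0,4,3,2,2} = 1
G(18) = mex{0,0,3,3,2} = 1
G(19) = mex{1,0,3,3,3} = 2
G(20) = mex{1,0,4,3,3} = 2
G(21) = mex{1,1,0,4,3} = 2
G(22) = mex{2,1,0,0,4} = 3
G(23) = mex{2,1,0,0,0} = 3
G(24) = mex{2,2,1,0,0} = 3
G(25) = mex{3,2,1,1,0} = 4
G(26) = mex{3,2,1,1,1} = 0
G(27) = mex{3,3,2,1,1} = 0
G(28) = mex{4,3,2,2,1} = 0
G(29) = mex{0,3,2,2,2} = 1
G(30) = mex{0,4,3,2,2} = 1

1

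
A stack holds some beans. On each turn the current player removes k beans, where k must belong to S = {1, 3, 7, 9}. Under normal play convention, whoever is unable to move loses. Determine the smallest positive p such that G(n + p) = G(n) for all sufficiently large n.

2

n :  0  1  2  3  4  5  6  7  8  9 10 11 12 13 14
G :  0  1  0  1  0  1  0  1  0  1  0  1  0  1  0
G(n+2) = G(n) holds for n = 0,…,8 (a full window of length max(S) = 9), so the sequence is purely periodic with period 2.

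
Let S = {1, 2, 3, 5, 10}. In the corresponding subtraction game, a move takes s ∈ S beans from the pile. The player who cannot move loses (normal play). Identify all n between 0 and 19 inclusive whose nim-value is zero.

G(0) = 0
G(1) = mex{0} = 1
G(2) = mex{1,0} = 2
G(3) = mex{2,1,0} = 3
G(4) = mex{3,2,1} = 0
G(5) = mex{0,3,2,0} = 1
G(6) = mex{1,0,3,1} = 2
G(7) = mex{2,1,0,2} = 3
G(8) = mex{3,2,1,3} = 0
G(9) = mex{0,3,2,0} = 1
G(10) = mex{1,0,3,1,0} = 2
G(11) = mex{2,1,0,2,1} = 3
G(12) = mex{3,2,1,3,2} = 0
G(13) = mex{0,3,2,0,3} = 1
G(14) = mex{1,0,3,1,0} = 2
G(15) = mex{2,1,0,2,1} = 3
G(16) = mex{3,2,1,3,2} = 0
G(17) = mex{0,3,2,0,3} = 1
G(18) = mex{1,0,3,1,0} = 2
G(19) = mex{2,1,0,2,1} = 3
P-positions are exactly the n with G(n) = 0.

0, 4, 8, 12, 16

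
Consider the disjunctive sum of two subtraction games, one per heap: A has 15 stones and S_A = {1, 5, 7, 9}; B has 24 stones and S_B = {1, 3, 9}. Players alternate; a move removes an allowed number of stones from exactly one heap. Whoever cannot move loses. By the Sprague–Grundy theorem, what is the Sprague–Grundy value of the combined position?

Heap A, S = {1, 5, 7, 9}:
n :  0  1  2  3  4  5  6  7  8  9 10 11 12 13 14 15
G :  0  1  0  1  0  1  0  1  0  1  0  1  0  1  0  1
G_A(15) = 1.
Heap B, S = {1, 3, 9}:
G(0) = 0
G(1) = mex{0} = 1
G(2) = mex{1} = 0
G(3) = mex{0,0} = 1
G(4) = mex{1,1} = 0
G(5) = mex{0,0} = 1
G(6) = mex{1,1} = 0
G(7) = mex{0,0} = 1
G(8) = mex{1,1} = 0
G(9) = mex{0,0,0} = 1
G(10) = mex{1,1,1} = 0
G(11) = mex{0,0,0} = 1
G(12) = mex{1,1,1} = 0
G(13) = mex{0,0,0} = 1
G(14) = mex{1,1,1} = 0
G(15) = mex{0,0,0} = 1
G(16) = mex{1,1,1} = 0
G(17) = mex{0,0,0} = 1
G(18) = mex{1,1,1} = 0
G(19) = mex{0,0,0} = 1
G(20) = mex{1,1,1} = 0
G(21) = mex{0,0,0} = 1
G(22) = mex{1,1,1} = 0
G(23) = mex{0,0,0} = 1
G(24) = mex{1,1,1} = 0
G_B(24) = 0.
Combined Grundy value = 1 ⊕ 0 = 1.

1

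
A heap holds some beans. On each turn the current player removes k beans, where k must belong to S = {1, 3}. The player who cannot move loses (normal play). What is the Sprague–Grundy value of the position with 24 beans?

G(0) = 0
G(1) = mex{0} = 1
G(2) = mex{1} = 0
G(3) = mex{0,0} = 1
G(4) = mex{1,1} = 0
G(5) = mex{0,0} = 1
G(6) = mex{1,1} = 0
G(7) = mex{0,0} = 1
G(8) = mex{1,1} = 0
G(9) = mex{0,0} = 1
G(10) = mex{1,1} = 0
G(11) = mex{0,0} = 1
G(12) = mex{1,1} = 0
G(13) = mex{0,0} = 1
G(14) = mex{1,1} = 0
G(15) = mex{0,0} = 1
G(16) = mex{1,1} = 0
G(17) = mex{0,0} = 1
G(18) = mex{1,1} = 0
G(19) = mex{0,0} = 1
G(20) = mex{1,1} = 0
G(21) = mex{0,0} = 1
G(22) = mex{1,1} = 0
G(23) = mex{0,0} = 1
G(24) = mex{1,1} = 0

0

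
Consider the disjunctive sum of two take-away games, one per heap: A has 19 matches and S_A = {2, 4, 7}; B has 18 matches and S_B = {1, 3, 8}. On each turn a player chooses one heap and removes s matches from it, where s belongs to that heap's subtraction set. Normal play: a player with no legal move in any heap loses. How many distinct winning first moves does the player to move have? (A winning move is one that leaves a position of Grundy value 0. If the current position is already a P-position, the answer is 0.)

2

Heap A, S = {2, 4, 7}:
G(0) = 0
G(1) = mex{} = 0
G(2) = mex{0} = 1
G(3) = mex{0} = 1
G(4) = mex{1,0} = 2
G(5) = mex{1,0} = 2
G(6) = mex{2,1} = 0
G(7) = mex{2,1,0} = 3
G(8) = mex{0,2,0} = 1
G(9) = mex{3,2,1} = 0
G(10) = mex{1,0,1} = 2
G(11) = mex{0,3,2} = 1
G(12) = mex{2,1,2} = 0
G(13) = mex{1,0,0} = 2
G(14) = mex{0,2,3} = 1
G(15) = mex{2,1,1} = 0
G(16) = mex{1,0,0} = 2
G(17) = mex{0,2,2} = 1
G(18) = mex{2,1,1} = 0
G(19) = mex{1,0,0} = 2
G_A(19) = 2.
Heap B, S = {1, 3, 8}:
G(0) = 0
G(1) = mex{0} = 1
G(2) = mex{1} = 0
G(3) = mex{0,0} = 1
G(4) = mex{1,1} = 0
G(5) = mex{0,0} = 1
G(6) = mex{1,1} = 0
G(7) = mex{0,0} = 1
G(8) = mex{1,1,0} = 2
G(9) = mex{2,0,1} = 3
G(10) = mex{3,1,0} = 2
G(11) = mex{2,2,1} = 0
G(12) = mex{0,3,0} = 1
G(13) = mex{1,2,1} = 0
G(14) = mex{0,0,0} = 1
G(15) = mex{1,1,1} = 0
G(16) = mex{0,0,2} = 1
G(17) = mex{1,1,3} = 0
G(18) = mex{0,0,2} = 1
G_B(18) = 1.
Combined Grundy value = 2 ⊕ 1 = 3.
A winning move leaves total XOR = 0, i.e. changes one component's Grundy value g to g ⊕ X where X is the current total.
Heap A: need g' = 2⊕3 = 1. Options: 19−2→G=1, 19−4→G=0, 19−7→G=0. Hits: 1.
Heap B: need g' = 1⊕3 = 2. Options: 18−1→G=0, 18−3→G=0, 18−8→G=2. Hits: 1.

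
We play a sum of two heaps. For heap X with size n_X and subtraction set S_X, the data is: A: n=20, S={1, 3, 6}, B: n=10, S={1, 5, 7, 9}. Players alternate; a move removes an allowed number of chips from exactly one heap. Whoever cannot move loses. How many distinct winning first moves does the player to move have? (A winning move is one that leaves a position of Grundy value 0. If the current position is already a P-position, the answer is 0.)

0

Heap A, S = {1, 3, 6}:
G(0) = 0
G(1) = mex{0} = 1
G(2) = mex{1} = 0
G(3) = mex{0,0} = 1
G(4) = mex{1,1} = 0
G(5) = mex{0,0} = 1
G(6) = mex{1,1,0} = 2
G(7) = mex{2,0,1} = 3
G(8) = mex{3,1,0} = 2
G(9) = mex{2,2,1} = 0
G(10) = mex{0,3,0} = 1
G(11) = mex{1,2,1} = 0
G(12) = mex{0,0,2} = 1
G(13) = mex{1,1,3} = 0
G(14) = mex{0,0,2} = 1
G(15) = mex{1,1,0} = 2
G(16) = mex{2,0,1} = 3
G(17) = mex{3,1,0} = 2
G(18) = mex{2,2,1} = 0
G(19) = mex{0,3,0} = 1
G(20) = mex{1,2,1} = 0
G_A(20) = 0.
Heap B, S = {1, 5, 7, 9}:
n :  0  1  2  3  4  5  6  7  8  9 10
G :  0  1  0  1  0  1  0  1  0  1  0
G_B(10) = 0.
Combined Grundy value = 0 ⊕ 0 = 0.
A winning move leaves total XOR = 0, i.e. changes one component's Grundy value g to g ⊕ X where X is the current total.
Heap A: target g' = 0⊕0 = 0, but every legal move changes the Grundy value (mex property), so 0 moves.
Heap B: target g' = 0⊕0 = 0, but every legal move changes the Grundy value (mex property), so 0 moves.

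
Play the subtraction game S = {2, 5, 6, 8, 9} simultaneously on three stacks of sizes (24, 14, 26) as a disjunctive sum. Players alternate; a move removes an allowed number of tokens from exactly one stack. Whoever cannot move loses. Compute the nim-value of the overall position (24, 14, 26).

All stacks use S = {2, 5, 6, 8, 9}:
n :  0  1  2  3  4  5  6  7  8  9 10 11 12 13 14 15 16 17 18 19 20 21 22 23 24 25 26
G :  0  0  1  1  0  2  1  3  2  2  3  0  2  1  0  0  1  1  0  2  1  3  2  2  3  0  2
Stack A: G(24) = 3.
Stack B: G(14) = 0.
Stack C: G(26) = 2.
Combined Grundy value = 3 ⊕ 0 ⊕ 2 = 1.

1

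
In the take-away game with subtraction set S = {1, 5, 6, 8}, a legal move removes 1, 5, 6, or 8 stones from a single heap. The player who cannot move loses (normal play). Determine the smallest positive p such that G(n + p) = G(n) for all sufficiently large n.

11

n :  0  1  2  3  4  5  6  7  8  9 10 11 12 13 14 15 16 17 18 19 20 21 22 23
G :  0  1  0  1  0  1  2  3  2  3  2  0  1  0  1  0  1  2  3  2  3  2  0  1
G(n+11) = G(n) holds for n = 0,…,7 (a full window of length max(S) = 8), so the sequence is purely periodic with period 11.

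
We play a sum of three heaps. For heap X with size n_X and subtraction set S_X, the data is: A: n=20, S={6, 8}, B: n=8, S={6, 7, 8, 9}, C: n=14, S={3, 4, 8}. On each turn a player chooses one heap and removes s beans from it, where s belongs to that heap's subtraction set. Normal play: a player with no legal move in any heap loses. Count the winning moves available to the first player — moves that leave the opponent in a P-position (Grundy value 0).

Heap A, S = {6, 8}:
n :  0  1  2  3  4  5  6  7  8  9 10 11 12 13 14 15 16 17 18 19 20
G :  0  0  0  0  0  0  1  1  1  1  1  1  2  2  0  0  0  0  0  0  1
G_A(20) = 1.
Heap B, S = {6, 7, 8, 9}:
G(0) = 0
G(1) = mex{} = 0
G(2) = mex{} = 0
G(3) = mex{} = 0
G(4) = mex{} = 0
G(5) = mex{} = 0
G(6) = mex{0} = 1
G(7) = mex{0,0} = 1
G(8) = mex{0,0,0} = 1
G_B(8) = 1.
Heap C, S = {3, 4, 8}:
n :  0  1  2  3  4  5  6  7  8  9 10 11 12 13 14
G :  0  0  0  1  1  1  2  0  2  3  1  3  0  0  0
G_C(14) = 0.
Combined Grundy value = 1 ⊕ 1 ⊕ 0 = 0.
A winning move leaves total XOR = 0, i.e. changes one component's Grundy value g to g ⊕ X where X is the current total.
Heap A: target g' = 1⊕0 = 1, but every legal move changes the Grundy value (mex property), so 0 moves.
Heap B: target g' = 1⊕0 = 1, but every legal move changes the Grundy value (mex property), so 0 moves.
Heap C: target g' = 0⊕0 = 0, but every legal move changes the Grundy value (mex property), so 0 moves.

0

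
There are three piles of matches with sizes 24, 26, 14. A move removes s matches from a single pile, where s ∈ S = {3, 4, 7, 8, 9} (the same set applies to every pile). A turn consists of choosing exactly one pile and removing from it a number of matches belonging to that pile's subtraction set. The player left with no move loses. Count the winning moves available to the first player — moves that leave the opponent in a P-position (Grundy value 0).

All piles use S = {3, 4, 7, 8, 9}:
G(0) = 0
G(1) = mex{} = 0
G(2) = mex{} = 0
G(3) = mex{0} = 1
G(4) = mex{0,0} = 1
G(5) = mex{0,0} = 1
G(6) = mex{1,0} = 2
G(7) = mex{1,1,0} = 2
G(8) = mex{1,1,0,0} = 2
G(9) = mex{2,1,0,0,0} = 3
G(10) = mex{2,2,1,0,0} = 3
G(11) = mex{2,2,1,1,0} = 3
G(12) = mex{3,2,1,1,1} = 0
G(13) = mex{3,3,2,1,1} = 0
G(14) = mex{3,3,2,2,1} = 0
G(15) = mex{0,3,2,2,2} = 1
G(16) = mex{0,0,3,2,2} = 1
G(17) = mex{0,0,3,3,2} = 1
G(18) = mex{1,0,3,3,3} = 2
G(19) = mex{1,1,0,3,3} = 2
G(20) = mex{1,1,0,0,3} = 2
G(21) = mex{2,1,0,0,0} = 3
G(22) = mex{2,2,1,0,0} = 3
G(23) = mex{2,2,1,1,0} = 3
G(24) = mex{3,2,1,1,1} = 0
G(25) = mex{3,3,2,1,1} = 0
G(26) = mex{3,3,2,2,1} = 0
Pile A: G(24) = 0.
Pile B: G(26) = 0.
Pile C: G(14) = 0.
Combined Grundy value = 0 ⊕ 0 ⊕ 0 = 0.
A winning move leaves total XOR = 0, i.e. changes one component's Grundy value g to g ⊕ X where X is the current total.
Pile A: target g' = 0⊕0 = 0, but every legal move changes the Grundy value (mex property), so 0 moves.
Pile B: target g' = 0⊕0 = 0, but every legal move changes the Grundy value (mex property), so 0 moves.
Pile C: target g' = 0⊕0 = 0, but every legal move changes the Grundy value (mex property), so 0 moves.

0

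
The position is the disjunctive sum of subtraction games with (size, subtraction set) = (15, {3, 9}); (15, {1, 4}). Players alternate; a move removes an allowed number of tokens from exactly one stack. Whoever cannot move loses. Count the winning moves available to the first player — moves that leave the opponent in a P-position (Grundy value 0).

3

Stack A, S = {3, 9}:
G(0) = 0
G(1) = mex{} = 0
G(2) = mex{} = 0
G(3) = mex{0} = 1
G(4) = mex{0} = 1
G(5) = mex{0} = 1
G(6) = mex{1} = 0
G(7) = mex{1} = 0
G(8) = mex{1} = 0
G(9) = mex{0,0} = 1
G(10) = mex{0,0} = 1
G(11) = mex{0,0} = 1
G(12) = mex{1,1} = 0
G(13) = mex{1,1} = 0
G(14) = mex{1,1} = 0
G(15) = mex{0,0} = 1
G_A(15) = 1.
Stack B, S = {1, 4}:
G(0) = 0
G(1) = mex{0} = 1
G(2) = mex{1} = 0
G(3) = mex{0} = 1
G(4) = mex{1,0} = 2
G(5) = mex{2,1} = 0
G(6) = mex{0,0} = 1
G(7) = mex{1,1} = 0
G(8) = mex{0,2} = 1
G(9) = mex{1,0} = 2
G(10) = mex{2,1} = 0
G(11) = mex{0,0} = 1
G(12) = mex{1,1} = 0
G(13) = mex{0,2} = 1
G(14) = mex{1,0} = 2
G(15) = mex{2,1} = 0
G_B(15) = 0.
Combined Grundy value = 1 ⊕ 0 = 1.
A winning move leaves total XOR = 0, i.e. changes one component's Grundy value g to g ⊕ X where X is the current total.
Stack A: need g' = 1⊕1 = 0. Options: 15−3→G=0, 15−9→G=0. Hits: 2.
Stack B: need g' = 0⊕1 = 1. Options: 15−1→G=2, 15−4→G=1. Hits: 1.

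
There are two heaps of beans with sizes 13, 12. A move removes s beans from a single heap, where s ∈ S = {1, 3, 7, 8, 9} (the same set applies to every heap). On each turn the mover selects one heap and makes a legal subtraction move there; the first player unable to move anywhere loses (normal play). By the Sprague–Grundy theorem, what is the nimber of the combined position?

1

All heaps use S = {1, 3, 7, 8, 9}:
G(0) = 0
G(1) = mex{0} = 1
G(2) = mex{1} = 0
G(3) = mex{0,0} = 1
G(4) = mex{1,1} = 0
G(5) = mex{0,0} = 1
G(6) = mex{1,1} = 0
G(7) = mex{0,0,0} = 1
G(8) = mex{1,1,1,0} = 2
G(9) = mex{2,0,0,1,0} = 3
G(10) = mex{3,1,1,0,1} = 2
G(11) = mex{2,2,0,1,0} = 3
G(12) = mex{3,3,1,0,1} = 2
G(13) = mex{2,2,0,1,0} = 3
Heap A: G(13) = 3.
Heap B: G(12) = 2.
Combined Grundy value = 3 ⊕ 2 = 1.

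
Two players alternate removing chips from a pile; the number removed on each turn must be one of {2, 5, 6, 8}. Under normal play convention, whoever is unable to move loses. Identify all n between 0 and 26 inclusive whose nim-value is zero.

G(0) = 0
G(1) = mex{} = 0
G(2) = mex{0} = 1
G(3) = mex{0} = 1
G(4) = mex{1} = 0
G(5) = mex{1,0} = 2
G(6) = mex{0,0,0} = 1
G(7) = mex{2,1,0} = 3
G(8) = mex{1,1,1,0} = 2
G(9) = mex{3,0,1,0} = 2
G(10) = mex{2,2,0,1} = 3
G(11) = mex{2,1,2,1} = 0
G(12) = mex{3,3,1,0} = 2
G(13) = mex{0,2,3,2} = 1
G(14) = mex{2,2,2,1} = 0
G(15) = mex{1,3,2,3} = 0
G(16) = mex{0,0,3,2} = 1
G(17) = mex{0,2,0,2} = 1
G(18) = mex{1,1,2,3} = 0
G(19) = mex{1,0,1,0} = 2
G(20) = mex{0,0,0,2} = 1
G(21) = mex{2,1,0,1} = 3
G(22) = mex{1,1,1,0} = 2
G(23) = mex{3,0,1,0} = 2
G(24) = mex{2,2,0,1} = 3
G(25) = mex{2,1,2,1} = 0
G(26) = mex{3,3,1,0} = 2
P-positions are exactly the n with G(n) = 0.

0, 1, 4, 11, 14, 15, 18, 25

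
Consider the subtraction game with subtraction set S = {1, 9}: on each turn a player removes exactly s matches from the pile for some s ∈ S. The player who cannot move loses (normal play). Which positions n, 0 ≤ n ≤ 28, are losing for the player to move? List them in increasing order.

n :  0  1  2  3  4  5  6  7  8  9 10 11 12 13 14 15 16 17 18 19 20 21 22 23 24 25 26 27 28
G :  0  1  0  1  0  1  0  1  0  1  0  1  0  1  0  1  0  1  0  1  0  1  0  1  0  1  0  1  0
P-positions are exactly the n with G(n) = 0.

0, 2, 4, 6, 8, 10, 12, 14, 16, 18, 20, 22, 24, 26, 28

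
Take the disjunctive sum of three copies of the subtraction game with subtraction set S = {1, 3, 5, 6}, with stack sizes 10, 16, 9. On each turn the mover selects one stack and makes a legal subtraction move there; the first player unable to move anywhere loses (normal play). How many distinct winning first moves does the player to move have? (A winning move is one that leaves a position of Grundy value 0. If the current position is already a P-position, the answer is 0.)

All stacks use S = {1, 3, 5, 6}:
G(0) = 0
G(1) = mex{0} = 1
G(2) = mex{1} = 0
G(3) = mex{0,0} = 1
G(4) = mex{1,1} = 0
G(5) = mex{0,0,0} = 1
G(6) = mex{1,1,1,0} = 2
G(7) = mex{2,0,0,1} = 3
G(8) = mex{3,1,1,0} = 2
G(9) = mex{2,2,0,1} = 3
G(10) = mex{3,3,1,0} = 2
G(11) = mex{2,2,2,1} = 0
G(12) = mex{0,3,3,2} = 1
G(13) = mex{1,2,2,3} = 0
G(14) = mex{0,0,3,2} = 1
G(15) = mex{1,1,2,3} = 0
G(16) = mex{0,0,0,2} = 1
Stack A: G(10) = 2.
Stack B: G(16) = 1.
Stack C: G(9) = 3.
Combined Grundy value = 2 ⊕ 1 ⊕ 3 = 0.
A winning move leaves total XOR = 0, i.e. changes one component's Grundy value g to g ⊕ X where X is the current total.
Stack A: target g' = 2⊕0 = 2, but every legal move changes the Grundy value (mex property), so 0 moves.
Stack B: target g' = 1⊕0 = 1, but every legal move changes the Grundy value (mex property), so 0 moves.
Stack C: target g' = 3⊕0 = 3, but every legal move changes the Grundy value (mex property), so 0 moves.

0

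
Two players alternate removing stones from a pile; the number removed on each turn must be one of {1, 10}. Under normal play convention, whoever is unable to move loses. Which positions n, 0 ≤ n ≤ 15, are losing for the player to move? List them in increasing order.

n :  0  1  2  3  4  5  6  7  8  9 10 11 12 13 14 15
G :  0  1  0  1  0  1  0  1  0  1  2  0  1  0  1  0
P-positions are exactly the n with G(n) = 0.

0, 2, 4, 6, 8, 11, 13, 15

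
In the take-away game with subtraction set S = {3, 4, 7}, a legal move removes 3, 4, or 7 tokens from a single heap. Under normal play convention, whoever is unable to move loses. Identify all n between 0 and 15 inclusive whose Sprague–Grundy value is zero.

G(0) = 0
G(1) = mex{} = 0
G(2) = mex{} = 0
G(3) = mex{0} = 1
G(4) = mex{0,0} = 1
G(5) = mex{0,0} = 1
G(6) = mex{1,0} = 2
G(7) = mex{1,1,0} = 2
G(8) = mex{1,1,0} = 2
G(9) = mex{2,1,0} = 3
G(10) = mex{2,2,1} = 0
G(11) = mex{2,2,1} = 0
G(12) = mex{3,2,1} = 0
G(13) = mex{0,3,2} = 1
G(14) = mex{0,0,2} = 1
G(15) = mex{0,0,2} = 1
P-positions are exactly the n with G(n) = 0.

0, 1, 2, 10, 11, 12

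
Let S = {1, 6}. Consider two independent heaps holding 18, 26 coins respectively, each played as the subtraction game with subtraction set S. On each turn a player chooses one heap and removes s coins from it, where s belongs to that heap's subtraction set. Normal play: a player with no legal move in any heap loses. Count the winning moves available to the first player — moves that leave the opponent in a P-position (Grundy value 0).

3

All heaps use S = {1, 6}:
n :  0  1  2  3  4  5  6  7  8  9 10 11 12 13 14 15 16 17 18 19 20 21 22 23 24 25 26
G :  0  1  0  1  0  1  2  0  1  0  1  0  1  2  0  1  0  1  0  1  2  0  1  0  1  0  1
Heap A: G(18) = 0.
Heap B: G(26) = 1.
Combined Grundy value = 0 ⊕ 1 = 1.
A winning move leaves total XOR = 0, i.e. changes one component's Grundy value g to g ⊕ X where X is the current total.
Heap A: need g' = 0⊕1 = 1. Options: 18−1→G=1, 18−6→G=1. Hits: 2.
Heap B: need g' = 1⊕1 = 0. Options: 26−1→G=0, 26−6→G=2. Hits: 1.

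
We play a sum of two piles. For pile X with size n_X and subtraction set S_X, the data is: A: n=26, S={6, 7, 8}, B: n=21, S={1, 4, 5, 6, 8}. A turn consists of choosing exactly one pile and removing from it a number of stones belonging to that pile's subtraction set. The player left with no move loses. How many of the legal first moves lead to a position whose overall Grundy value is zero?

3

Pile A, S = {6, 7, 8}:
n :  0  1  2  3  4  5  6  7  8  9 10 11 12 13 14 15 16 17 18 19 20 21 22 23 24 25 26
G :  0  0  0  0  0  0  1  1  1  1  1  1  2  2  0  0  0  0  0  0  1  1  1  1  1  1  2
G_A(26) = 2.
Pile B, S = {1, 4, 5, 6, 8}:
n :  0  1  2  3  4  5  6  7  8  9 10 11 12 13 14 15 16 17 18 19 20 21
G :  0  1  0  1  2  3  2  3  4  0  1  0  1  2  3  2  3  4  0  1  0  1
G_B(21) = 1.
Combined Grundy value = 2 ⊕ 1 = 3.
A winning move leaves total XOR = 0, i.e. changes one component's Grundy value g to g ⊕ X where X is the current total.
Pile A: need g' = 2⊕3 = 1. Options: 26−6→G=1, 26−7→G=0, 26−8→G=0. Hits: 1.
Pile B: need g' = 1⊕3 = 2. Options: 21−1→G=0, 21−4→G=4, 21−5→G=3, 21−6→G=2, 21−8→G=2. Hits: 2.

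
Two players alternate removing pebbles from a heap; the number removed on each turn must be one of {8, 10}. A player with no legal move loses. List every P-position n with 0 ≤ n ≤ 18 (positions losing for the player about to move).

0, 1, 2, 3, 4, 5, 6, 7, 18

G(0) = 0
G(1) = mex{} = 0
G(2) = mex{} = 0
G(3) = mex{} = 0
G(4) = mex{} = 0
G(5) = mex{} = 0
G(6) = mex{} = 0
G(7) = mex{} = 0
G(8) = mex{0} = 1
G(9) = mex{0} = 1
G(10) = mex{0,0} = 1
G(11) = mex{0,0} = 1
G(12) = mex{0,0} = 1
G(13) = mex{0,0} = 1
G(14) = mex{0,0} = 1
G(15) = mex{0,0} = 1
G(16) = mex{1,0} = 2
G(17) = mex{1,0} = 2
G(18) = mex{1,1} = 0
P-positions are exactly the n with G(n) = 0.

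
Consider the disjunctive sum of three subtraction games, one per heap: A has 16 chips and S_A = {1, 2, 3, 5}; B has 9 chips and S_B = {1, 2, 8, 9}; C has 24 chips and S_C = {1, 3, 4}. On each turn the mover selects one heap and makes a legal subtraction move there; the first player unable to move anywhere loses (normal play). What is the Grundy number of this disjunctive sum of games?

2

Heap A, S = {1, 2, 3, 5}:
n :  0  1  2  3  4  5  6  7  8  9 10 11 12 13 14 15 16
G :  0  1  2  3  0  1  2  3  0  1  2  3  0  1  2  3  0
G_A(16) = 0.
Heap B, S = {1, 2, 8, 9}:
n : 0 1 2 3 4 5 6 7 8 9
G : 0 1 2 0 1 2 0 1 2 3
G_B(9) = 3.
Heap C, S = {1, 3, 4}:
G(0) = 0
G(1) = mex{0} = 1
G(2) = mex{1} = 0
G(3) = mex{0,0} = 1
G(4) = mex{1,1,0} = 2
G(5) = mex{2,0,1} = 3
G(6) = mex{3,1,0} = 2
G(7) = mex{2,2,1} = 0
G(8) = mex{0,3,2} = 1
G(9) = mex{1,2,3} = 0
G(10) = mex{0,0,2} = 1
G(11) = mex{1,1,0} = 2
G(12) = mex{2,0,1} = 3
G(13) = mex{3,1,0} = 2
G(14) = mex{2,2,1} = 0
G(15) = mex{0,3,2} = 1
G(16) = mex{1,2,3} = 0
G(17) = mex{0,0,2} = 1
G(18) = mex{1,1,0} = 2
G(19) = mex{2,0,1} = 3
G(20) = mex{3,1,0} = 2
G(21) = mex{2,2,1} = 0
G(22) = mex{0,3,2} = 1
G(23) = mex{1,2,3} = 0
G(24) = mex{0,0,2} = 1
G_C(24) = 1.
Combined Grundy value = 0 ⊕ 3 ⊕ 1 = 2.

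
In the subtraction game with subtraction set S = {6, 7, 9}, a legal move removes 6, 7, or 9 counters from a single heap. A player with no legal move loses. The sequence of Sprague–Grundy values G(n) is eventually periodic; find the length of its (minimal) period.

G(0) = 0
G(1) = mex{} = 0
G(2) = mex{} = 0
G(3) = mex{} = 0
G(4) = mex{} = 0
G(5) = mex{} = 0
G(6) = mex{0} = 1
G(7) = mex{0,0} = 1
G(8) = mex{0,0} = 1
G(9) = mex{0,0,0} = 1
G(10) = mex{0,0,0} = 1
G(11) = mex{0,0,0} = 1
G(12) = mex{1,0,0} = 2
G(13) = mex{1,1,0} = 2
G(14) = mex{1,1,0} = 2
G(15) = mex{1,1,1} = 0
G(16) = mex{1,1,1} = 0
G(17) = mex{1,1,1} = 0
G(18) = mex{2,1,1} = 0
G(19) = mex{2,2,1} = 0
G(20) = mex{2,2,1} = 0
G(21) = mex{0,2,2} = 1
G(22) = mex{0,0,2} = 1
G(23) = mex{0,0,2} = 1
G(24) = mex{0,0,0} = 1
G(25) = mex{0,0,0} = 1
G(26) = mex{0,0,0} = 1
G(27) = mex{1,0,0} = 2
G(28) = mex{1,1,0} = 2
G(29) = mex{1,1,0} = 2
G(30) = mex{1,1,1} = 0
G(31) = mex{1,1,1} = 0
G(n+15) = G(n) holds for n = 0,…,8 (a full window of length max(S) = 9), so the sequence is purely periodic with period 15.

15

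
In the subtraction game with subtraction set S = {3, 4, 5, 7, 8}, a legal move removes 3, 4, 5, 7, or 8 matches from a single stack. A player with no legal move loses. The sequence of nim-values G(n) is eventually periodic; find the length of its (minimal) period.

11

n :  0  1  2  3  4  5  6  7  8  9 10 11 12 13 14 15 16 17 18 19 20 21 22 23
G :  0  0  0  1  1  1  2  2  2  3  3  0  0  0  1  1  1  2  2  2  3  3  0  0
G(n+11) = G(n) holds for n = 0,…,7 (a full window of length max(S) = 8), so the sequence is purely periodic with period 11.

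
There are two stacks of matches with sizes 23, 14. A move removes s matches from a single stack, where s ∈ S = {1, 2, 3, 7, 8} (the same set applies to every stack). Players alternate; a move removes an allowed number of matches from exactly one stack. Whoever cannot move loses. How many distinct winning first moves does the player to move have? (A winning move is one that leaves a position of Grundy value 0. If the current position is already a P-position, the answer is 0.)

0

All stacks use S = {1, 2, 3, 7, 8}:
n :  0  1  2  3  4  5  6  7  8  9 10 11 12 13 14 15 16 17 18 19 20 21 22 23
G :  0  1  2  3  0  1  2  3  4  0  1  2  3  0  1  2  3  4  0  1  2  3  0  1
Stack A: G(23) = 1.
Stack B: G(14) = 1.
Combined Grundy value = 1 ⊕ 1 = 0.
A winning move leaves total XOR = 0, i.e. changes one component's Grundy value g to g ⊕ X where X is the current total.
Stack A: target g' = 1⊕0 = 1, but every legal move changes the Grundy value (mex property), so 0 moves.
Stack B: target g' = 1⊕0 = 1, but every legal move changes the Grundy value (mex property), so 0 moves.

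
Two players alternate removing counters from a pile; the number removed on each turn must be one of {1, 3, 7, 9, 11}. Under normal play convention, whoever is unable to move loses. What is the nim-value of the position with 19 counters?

G(0) = 0
G(1) = mex{0} = 1
G(2) = mex{1} = 0
G(3) = mex{0,0} = 1
G(4) = mex{1,1} = 0
G(5) = mex{0,0} = 1
G(6) = mex{1,1} = 0
G(7) = mex{0,0,0} = 1
G(8) = mex{1,1,1} = 0
G(9) = mex{0,0,0,0} = 1
G(10) = mex{1,1,1,1} = 0
G(11) = mex{0,0,0,0,0} = 1
G(12) = mex{1,1,1,1,1} = 0
G(13) = mex{0,0,0,0,0} = 1
G(14) = mex{1,1,1,1,1} = 0
G(15) = mex{0,0,0,0,0} = 1
G(16) = mex{1,1,1,1,1} = 0
G(17) = mex{0,0,0,0,0} = 1
G(18) = mex{1,1,1,1,1} = 0
G(19) = mex{0,0,0,0,0} = 1

1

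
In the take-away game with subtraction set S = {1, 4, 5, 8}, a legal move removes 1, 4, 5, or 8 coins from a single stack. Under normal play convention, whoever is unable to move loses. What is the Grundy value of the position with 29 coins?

0

n :  0  1  2  3  4  5  6  7  8  9 10 11 12 13 14 15 16 17 18 19 20 21 22 23 24 25 26 27 28 29
G :  0  1  0  1  2  3  2  3  4  0  1  0  1  2  3  2  3  4  0  1  0  1  2  3  2  3  4  0  1  0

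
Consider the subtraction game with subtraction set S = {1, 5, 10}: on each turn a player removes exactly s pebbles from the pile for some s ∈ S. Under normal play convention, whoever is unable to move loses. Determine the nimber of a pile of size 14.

G(0) = 0
G(1) = mex{0} = 1
G(2) = mex{1} = 0
G(3) = mex{0} = 1
G(4) = mex{1} = 0
G(5) = mex{0,0} = 1
G(6) = mex{1,1} = 0
G(7) = mex{0,0} = 1
G(8) = mex{1,1} = 0
G(9) = mex{0,0} = 1
G(10) = mex{1,1,0} = 2
G(11) = mex{2,0,1} = 3
G(12) = mex{3,1,0} = 2
G(13) = mex{2,0,1} = 3
G(14) = mex{3,1,0} = 2

2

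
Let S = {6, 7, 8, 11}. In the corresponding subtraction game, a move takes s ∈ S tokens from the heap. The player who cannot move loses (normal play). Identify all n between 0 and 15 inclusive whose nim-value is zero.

0, 1, 2, 3, 4, 5

n :  0  1  2  3  4  5  6  7  8  9 10 11 12 13 14 15
G :  0  0  0  0  0  0  1  1  1  1  1  1  2  2  2  2
P-positions are exactly the n with G(n) = 0.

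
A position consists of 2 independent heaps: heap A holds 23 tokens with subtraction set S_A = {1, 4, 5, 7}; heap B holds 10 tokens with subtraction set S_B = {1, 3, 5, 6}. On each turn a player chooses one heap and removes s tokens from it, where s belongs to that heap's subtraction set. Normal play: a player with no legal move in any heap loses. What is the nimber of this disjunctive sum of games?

1

Heap A, S = {1, 4, 5, 7}:
n :  0  1  2  3  4  5  6  7  8  9 10 11 12 13 14 15 16 17 18 19 20 21 22 23
G :  0  1  0  1  2  3  2  3  0  1  0  1  2  3  2  3  0  1  0  1  2  3  2  3
G_A(23) = 3.
Heap B, S = {1, 3, 5, 6}:
G(0) = 0
G(1) = mex{0} = 1
G(2) = mex{1} = 0
G(3) = mex{0,0} = 1
G(4) = mex{1,1} = 0
G(5) = mex{0,0,0} = 1
G(6) = mex{1,1,1,0} = 2
G(7) = mex{2,0,0,1} = 3
G(8) = mex{3,1,1,0} = 2
G(9) = mex{2,2,0,1} = 3
G(10) = mex{3,3,1,0} = 2
G_B(10) = 2.
Combined Grundy value = 3 ⊕ 2 = 1.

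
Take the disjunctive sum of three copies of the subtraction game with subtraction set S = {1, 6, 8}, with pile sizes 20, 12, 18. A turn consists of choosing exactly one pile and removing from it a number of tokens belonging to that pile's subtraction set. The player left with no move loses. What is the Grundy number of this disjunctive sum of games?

All piles use S = {1, 6, 8}:
G(0) = 0
G(1) = mex{0} = 1
G(2) = mex{1} = 0
G(3) = mex{0} = 1
G(4) = mex{1} = 0
G(5) = mex{0} = 1
G(6) = mex{1,0} = 2
G(7) = mex{2,1} = 0
G(8) = mex{0,0,0} = 1
G(9) = mex{1,1,1} = 0
G(10) = mex{0,0,0} = 1
G(11) = mex{1,1,1} = 0
G(12) = mex{0,2,0} = 1
G(13) = mex{1,0,1} = 2
G(14) = mex{2,1,2} = 0
G(15) = mex{0,0,0} = 1
G(16) = mex{1,1,1} = 0
G(17) = mex{0,0,0} = 1
G(18) = mex{1,1,1} = 0
G(19) = mex{0,2,0} = 1
G(20) = mex{1,0,1} = 2
Pile A: G(20) = 2.
Pile B: G(12) = 1.
Pile C: G(18) = 0.
Combined Grundy value = 2 ⊕ 1 ⊕ 0 = 3.

3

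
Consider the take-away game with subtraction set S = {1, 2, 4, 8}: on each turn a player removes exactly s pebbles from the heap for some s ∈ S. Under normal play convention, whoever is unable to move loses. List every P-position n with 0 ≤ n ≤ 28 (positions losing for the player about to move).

0, 3, 6, 9, 12, 15, 18, 21, 24, 27

G(0) = 0
G(1) = mex{0} = 1
G(2) = mex{1,0} = 2
G(3) = mex{2,1} = 0
G(4) = mex{0,2,0} = 1
G(5) = mex{1,0,1} = 2
G(6) = mex{2,1,2} = 0
G(7) = mex{0,2,0} = 1
G(8) = mex{1,0,1,0} = 2
G(9) = mex{2,1,2,1} = 0
G(10) = mex{0,2,0,2} = 1
G(11) = mex{1,0,1,0} = 2
G(12) = mex{2,1,2,1} = 0
G(13) = mex{0,2,0,2} = 1
G(14) = mex{1,0,1,0} = 2
G(15) = mex{2,1,2,1} = 0
G(16) = mex{0,2,0,2} = 1
G(17) = mex{1,0,1,0} = 2
G(18) = mex{2,1,2,1} = 0
G(19) = mex{0,2,0,2} = 1
G(20) = mex{1,0,1,0} = 2
G(21) = mex{2,1,2,1} = 0
G(22) = mex{0,2,0,2} = 1
G(23) = mex{1,0,1,0} = 2
G(24) = mex{2,1,2,1} = 0
G(25) = mex{0,2,0,2} = 1
G(26) = mex{1,0,1,0} = 2
G(27) = mex{2,1,2,1} = 0
G(28) = mex{0,2,0,2} = 1
P-positions are exactly the n with G(n) = 0.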